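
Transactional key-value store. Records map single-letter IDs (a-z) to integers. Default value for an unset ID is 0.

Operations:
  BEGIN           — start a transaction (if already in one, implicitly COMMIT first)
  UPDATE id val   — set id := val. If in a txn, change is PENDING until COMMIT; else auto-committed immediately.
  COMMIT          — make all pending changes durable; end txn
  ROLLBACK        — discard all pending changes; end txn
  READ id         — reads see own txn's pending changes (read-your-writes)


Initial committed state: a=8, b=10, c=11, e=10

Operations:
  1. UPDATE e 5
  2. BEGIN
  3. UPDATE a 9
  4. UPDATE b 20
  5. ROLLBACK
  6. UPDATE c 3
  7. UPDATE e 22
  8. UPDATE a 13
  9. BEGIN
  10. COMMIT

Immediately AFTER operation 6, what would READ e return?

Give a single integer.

Answer: 5

Derivation:
Initial committed: {a=8, b=10, c=11, e=10}
Op 1: UPDATE e=5 (auto-commit; committed e=5)
Op 2: BEGIN: in_txn=True, pending={}
Op 3: UPDATE a=9 (pending; pending now {a=9})
Op 4: UPDATE b=20 (pending; pending now {a=9, b=20})
Op 5: ROLLBACK: discarded pending ['a', 'b']; in_txn=False
Op 6: UPDATE c=3 (auto-commit; committed c=3)
After op 6: visible(e) = 5 (pending={}, committed={a=8, b=10, c=3, e=5})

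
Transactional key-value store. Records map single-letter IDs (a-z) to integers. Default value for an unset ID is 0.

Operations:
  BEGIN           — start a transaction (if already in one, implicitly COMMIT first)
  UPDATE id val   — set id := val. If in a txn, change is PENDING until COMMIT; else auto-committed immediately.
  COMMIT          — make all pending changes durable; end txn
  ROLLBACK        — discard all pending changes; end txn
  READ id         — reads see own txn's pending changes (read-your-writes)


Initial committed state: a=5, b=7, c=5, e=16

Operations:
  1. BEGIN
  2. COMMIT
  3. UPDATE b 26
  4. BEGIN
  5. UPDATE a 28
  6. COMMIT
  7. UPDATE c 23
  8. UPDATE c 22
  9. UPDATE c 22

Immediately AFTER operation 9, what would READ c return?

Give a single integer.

Initial committed: {a=5, b=7, c=5, e=16}
Op 1: BEGIN: in_txn=True, pending={}
Op 2: COMMIT: merged [] into committed; committed now {a=5, b=7, c=5, e=16}
Op 3: UPDATE b=26 (auto-commit; committed b=26)
Op 4: BEGIN: in_txn=True, pending={}
Op 5: UPDATE a=28 (pending; pending now {a=28})
Op 6: COMMIT: merged ['a'] into committed; committed now {a=28, b=26, c=5, e=16}
Op 7: UPDATE c=23 (auto-commit; committed c=23)
Op 8: UPDATE c=22 (auto-commit; committed c=22)
Op 9: UPDATE c=22 (auto-commit; committed c=22)
After op 9: visible(c) = 22 (pending={}, committed={a=28, b=26, c=22, e=16})

Answer: 22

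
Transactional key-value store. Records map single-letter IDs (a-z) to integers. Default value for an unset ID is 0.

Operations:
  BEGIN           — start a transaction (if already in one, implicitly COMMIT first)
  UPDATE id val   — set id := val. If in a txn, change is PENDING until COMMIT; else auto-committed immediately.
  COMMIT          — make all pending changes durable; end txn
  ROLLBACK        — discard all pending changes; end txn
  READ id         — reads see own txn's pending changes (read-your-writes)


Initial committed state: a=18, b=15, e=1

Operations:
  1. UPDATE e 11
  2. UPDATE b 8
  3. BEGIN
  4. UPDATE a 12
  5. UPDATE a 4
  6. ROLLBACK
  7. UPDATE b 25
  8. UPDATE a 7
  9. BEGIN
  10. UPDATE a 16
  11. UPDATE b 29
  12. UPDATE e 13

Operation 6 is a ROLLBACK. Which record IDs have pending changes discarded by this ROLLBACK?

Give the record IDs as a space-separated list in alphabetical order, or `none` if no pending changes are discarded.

Initial committed: {a=18, b=15, e=1}
Op 1: UPDATE e=11 (auto-commit; committed e=11)
Op 2: UPDATE b=8 (auto-commit; committed b=8)
Op 3: BEGIN: in_txn=True, pending={}
Op 4: UPDATE a=12 (pending; pending now {a=12})
Op 5: UPDATE a=4 (pending; pending now {a=4})
Op 6: ROLLBACK: discarded pending ['a']; in_txn=False
Op 7: UPDATE b=25 (auto-commit; committed b=25)
Op 8: UPDATE a=7 (auto-commit; committed a=7)
Op 9: BEGIN: in_txn=True, pending={}
Op 10: UPDATE a=16 (pending; pending now {a=16})
Op 11: UPDATE b=29 (pending; pending now {a=16, b=29})
Op 12: UPDATE e=13 (pending; pending now {a=16, b=29, e=13})
ROLLBACK at op 6 discards: ['a']

Answer: a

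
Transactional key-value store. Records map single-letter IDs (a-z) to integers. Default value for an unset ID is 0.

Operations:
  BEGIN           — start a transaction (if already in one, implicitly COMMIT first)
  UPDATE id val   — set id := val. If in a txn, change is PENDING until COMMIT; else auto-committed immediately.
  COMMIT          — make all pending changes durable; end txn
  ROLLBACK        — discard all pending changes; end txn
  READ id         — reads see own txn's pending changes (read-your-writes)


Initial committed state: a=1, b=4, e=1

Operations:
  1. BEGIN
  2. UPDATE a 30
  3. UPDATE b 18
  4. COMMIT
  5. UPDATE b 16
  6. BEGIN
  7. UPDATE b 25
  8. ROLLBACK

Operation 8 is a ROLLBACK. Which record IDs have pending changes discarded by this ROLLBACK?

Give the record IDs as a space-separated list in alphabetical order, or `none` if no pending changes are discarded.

Initial committed: {a=1, b=4, e=1}
Op 1: BEGIN: in_txn=True, pending={}
Op 2: UPDATE a=30 (pending; pending now {a=30})
Op 3: UPDATE b=18 (pending; pending now {a=30, b=18})
Op 4: COMMIT: merged ['a', 'b'] into committed; committed now {a=30, b=18, e=1}
Op 5: UPDATE b=16 (auto-commit; committed b=16)
Op 6: BEGIN: in_txn=True, pending={}
Op 7: UPDATE b=25 (pending; pending now {b=25})
Op 8: ROLLBACK: discarded pending ['b']; in_txn=False
ROLLBACK at op 8 discards: ['b']

Answer: b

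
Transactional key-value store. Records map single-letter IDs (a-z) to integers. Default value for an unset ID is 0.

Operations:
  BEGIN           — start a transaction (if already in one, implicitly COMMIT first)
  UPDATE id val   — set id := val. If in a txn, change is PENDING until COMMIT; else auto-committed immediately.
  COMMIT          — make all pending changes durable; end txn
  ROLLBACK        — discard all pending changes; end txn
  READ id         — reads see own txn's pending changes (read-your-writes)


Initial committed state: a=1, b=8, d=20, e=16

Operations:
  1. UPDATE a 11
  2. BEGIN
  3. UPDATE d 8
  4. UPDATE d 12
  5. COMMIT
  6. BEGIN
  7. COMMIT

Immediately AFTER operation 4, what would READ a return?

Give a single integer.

Initial committed: {a=1, b=8, d=20, e=16}
Op 1: UPDATE a=11 (auto-commit; committed a=11)
Op 2: BEGIN: in_txn=True, pending={}
Op 3: UPDATE d=8 (pending; pending now {d=8})
Op 4: UPDATE d=12 (pending; pending now {d=12})
After op 4: visible(a) = 11 (pending={d=12}, committed={a=11, b=8, d=20, e=16})

Answer: 11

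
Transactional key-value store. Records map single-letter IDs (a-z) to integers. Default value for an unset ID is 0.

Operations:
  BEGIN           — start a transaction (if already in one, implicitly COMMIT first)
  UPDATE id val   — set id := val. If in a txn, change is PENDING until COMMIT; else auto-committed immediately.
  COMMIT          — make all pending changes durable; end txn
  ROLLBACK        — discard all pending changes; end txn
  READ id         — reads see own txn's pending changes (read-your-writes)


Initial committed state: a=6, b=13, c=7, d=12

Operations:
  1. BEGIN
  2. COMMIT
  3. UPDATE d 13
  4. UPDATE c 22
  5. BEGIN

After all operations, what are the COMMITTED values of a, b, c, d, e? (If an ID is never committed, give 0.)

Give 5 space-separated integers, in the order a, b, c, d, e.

Initial committed: {a=6, b=13, c=7, d=12}
Op 1: BEGIN: in_txn=True, pending={}
Op 2: COMMIT: merged [] into committed; committed now {a=6, b=13, c=7, d=12}
Op 3: UPDATE d=13 (auto-commit; committed d=13)
Op 4: UPDATE c=22 (auto-commit; committed c=22)
Op 5: BEGIN: in_txn=True, pending={}
Final committed: {a=6, b=13, c=22, d=13}

Answer: 6 13 22 13 0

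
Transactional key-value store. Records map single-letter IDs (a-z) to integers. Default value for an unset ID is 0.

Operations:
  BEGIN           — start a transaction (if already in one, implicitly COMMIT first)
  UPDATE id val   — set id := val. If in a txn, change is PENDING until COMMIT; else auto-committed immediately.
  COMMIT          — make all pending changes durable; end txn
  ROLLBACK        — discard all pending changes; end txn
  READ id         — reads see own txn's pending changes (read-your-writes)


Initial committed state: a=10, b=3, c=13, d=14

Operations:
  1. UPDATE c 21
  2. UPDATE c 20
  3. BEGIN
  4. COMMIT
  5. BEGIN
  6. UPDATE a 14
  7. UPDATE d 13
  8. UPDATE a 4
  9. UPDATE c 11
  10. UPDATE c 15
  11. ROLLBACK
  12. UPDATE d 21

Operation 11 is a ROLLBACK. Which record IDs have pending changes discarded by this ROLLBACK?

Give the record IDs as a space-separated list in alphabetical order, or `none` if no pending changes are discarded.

Initial committed: {a=10, b=3, c=13, d=14}
Op 1: UPDATE c=21 (auto-commit; committed c=21)
Op 2: UPDATE c=20 (auto-commit; committed c=20)
Op 3: BEGIN: in_txn=True, pending={}
Op 4: COMMIT: merged [] into committed; committed now {a=10, b=3, c=20, d=14}
Op 5: BEGIN: in_txn=True, pending={}
Op 6: UPDATE a=14 (pending; pending now {a=14})
Op 7: UPDATE d=13 (pending; pending now {a=14, d=13})
Op 8: UPDATE a=4 (pending; pending now {a=4, d=13})
Op 9: UPDATE c=11 (pending; pending now {a=4, c=11, d=13})
Op 10: UPDATE c=15 (pending; pending now {a=4, c=15, d=13})
Op 11: ROLLBACK: discarded pending ['a', 'c', 'd']; in_txn=False
Op 12: UPDATE d=21 (auto-commit; committed d=21)
ROLLBACK at op 11 discards: ['a', 'c', 'd']

Answer: a c d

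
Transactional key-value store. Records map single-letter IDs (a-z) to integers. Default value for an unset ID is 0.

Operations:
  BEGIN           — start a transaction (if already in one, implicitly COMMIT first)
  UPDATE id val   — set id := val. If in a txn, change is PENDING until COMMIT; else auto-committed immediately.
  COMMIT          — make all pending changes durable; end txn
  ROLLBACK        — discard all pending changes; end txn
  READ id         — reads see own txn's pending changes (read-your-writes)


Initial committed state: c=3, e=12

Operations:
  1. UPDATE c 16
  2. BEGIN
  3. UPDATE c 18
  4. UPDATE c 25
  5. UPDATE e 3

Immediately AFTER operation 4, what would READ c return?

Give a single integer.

Initial committed: {c=3, e=12}
Op 1: UPDATE c=16 (auto-commit; committed c=16)
Op 2: BEGIN: in_txn=True, pending={}
Op 3: UPDATE c=18 (pending; pending now {c=18})
Op 4: UPDATE c=25 (pending; pending now {c=25})
After op 4: visible(c) = 25 (pending={c=25}, committed={c=16, e=12})

Answer: 25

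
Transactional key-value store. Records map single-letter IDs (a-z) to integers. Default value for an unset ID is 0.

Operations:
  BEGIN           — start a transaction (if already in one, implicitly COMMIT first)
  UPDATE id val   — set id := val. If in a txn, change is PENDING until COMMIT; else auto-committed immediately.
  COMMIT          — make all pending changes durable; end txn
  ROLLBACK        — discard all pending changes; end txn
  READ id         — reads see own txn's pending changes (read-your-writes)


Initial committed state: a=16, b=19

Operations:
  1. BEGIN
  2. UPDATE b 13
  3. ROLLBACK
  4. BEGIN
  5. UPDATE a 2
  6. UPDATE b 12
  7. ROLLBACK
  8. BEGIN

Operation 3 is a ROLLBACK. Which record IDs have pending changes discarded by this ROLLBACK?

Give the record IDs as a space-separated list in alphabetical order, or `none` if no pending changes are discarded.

Initial committed: {a=16, b=19}
Op 1: BEGIN: in_txn=True, pending={}
Op 2: UPDATE b=13 (pending; pending now {b=13})
Op 3: ROLLBACK: discarded pending ['b']; in_txn=False
Op 4: BEGIN: in_txn=True, pending={}
Op 5: UPDATE a=2 (pending; pending now {a=2})
Op 6: UPDATE b=12 (pending; pending now {a=2, b=12})
Op 7: ROLLBACK: discarded pending ['a', 'b']; in_txn=False
Op 8: BEGIN: in_txn=True, pending={}
ROLLBACK at op 3 discards: ['b']

Answer: b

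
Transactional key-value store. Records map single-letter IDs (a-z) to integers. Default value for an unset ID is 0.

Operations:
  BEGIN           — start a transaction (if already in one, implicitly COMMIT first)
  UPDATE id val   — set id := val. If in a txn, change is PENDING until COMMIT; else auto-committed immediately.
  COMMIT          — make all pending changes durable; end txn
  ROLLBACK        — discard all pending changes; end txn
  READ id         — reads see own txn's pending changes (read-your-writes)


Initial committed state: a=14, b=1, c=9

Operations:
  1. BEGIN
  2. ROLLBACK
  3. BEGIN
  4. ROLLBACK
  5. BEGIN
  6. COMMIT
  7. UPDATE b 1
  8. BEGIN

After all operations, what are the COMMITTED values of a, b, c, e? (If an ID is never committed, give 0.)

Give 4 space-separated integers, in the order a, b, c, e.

Initial committed: {a=14, b=1, c=9}
Op 1: BEGIN: in_txn=True, pending={}
Op 2: ROLLBACK: discarded pending []; in_txn=False
Op 3: BEGIN: in_txn=True, pending={}
Op 4: ROLLBACK: discarded pending []; in_txn=False
Op 5: BEGIN: in_txn=True, pending={}
Op 6: COMMIT: merged [] into committed; committed now {a=14, b=1, c=9}
Op 7: UPDATE b=1 (auto-commit; committed b=1)
Op 8: BEGIN: in_txn=True, pending={}
Final committed: {a=14, b=1, c=9}

Answer: 14 1 9 0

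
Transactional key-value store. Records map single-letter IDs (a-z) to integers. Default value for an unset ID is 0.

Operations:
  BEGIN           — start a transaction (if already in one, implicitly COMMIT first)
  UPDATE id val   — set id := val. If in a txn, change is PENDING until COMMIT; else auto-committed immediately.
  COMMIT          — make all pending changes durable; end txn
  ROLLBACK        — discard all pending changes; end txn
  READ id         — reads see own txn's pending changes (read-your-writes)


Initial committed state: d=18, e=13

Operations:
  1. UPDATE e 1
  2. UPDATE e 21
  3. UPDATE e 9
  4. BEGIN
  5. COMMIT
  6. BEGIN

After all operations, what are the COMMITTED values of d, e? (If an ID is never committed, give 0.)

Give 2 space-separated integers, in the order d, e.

Answer: 18 9

Derivation:
Initial committed: {d=18, e=13}
Op 1: UPDATE e=1 (auto-commit; committed e=1)
Op 2: UPDATE e=21 (auto-commit; committed e=21)
Op 3: UPDATE e=9 (auto-commit; committed e=9)
Op 4: BEGIN: in_txn=True, pending={}
Op 5: COMMIT: merged [] into committed; committed now {d=18, e=9}
Op 6: BEGIN: in_txn=True, pending={}
Final committed: {d=18, e=9}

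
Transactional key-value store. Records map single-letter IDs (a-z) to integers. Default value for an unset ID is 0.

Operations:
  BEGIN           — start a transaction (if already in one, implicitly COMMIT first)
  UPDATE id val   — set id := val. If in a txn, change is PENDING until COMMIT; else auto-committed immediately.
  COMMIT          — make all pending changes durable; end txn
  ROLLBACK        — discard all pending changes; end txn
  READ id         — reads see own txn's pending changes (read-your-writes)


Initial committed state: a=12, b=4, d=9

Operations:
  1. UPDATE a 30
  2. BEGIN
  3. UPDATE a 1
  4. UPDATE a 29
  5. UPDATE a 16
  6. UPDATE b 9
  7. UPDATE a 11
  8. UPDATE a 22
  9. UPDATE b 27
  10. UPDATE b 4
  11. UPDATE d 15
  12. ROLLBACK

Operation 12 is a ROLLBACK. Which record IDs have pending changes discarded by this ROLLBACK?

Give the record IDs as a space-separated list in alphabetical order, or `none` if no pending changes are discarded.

Answer: a b d

Derivation:
Initial committed: {a=12, b=4, d=9}
Op 1: UPDATE a=30 (auto-commit; committed a=30)
Op 2: BEGIN: in_txn=True, pending={}
Op 3: UPDATE a=1 (pending; pending now {a=1})
Op 4: UPDATE a=29 (pending; pending now {a=29})
Op 5: UPDATE a=16 (pending; pending now {a=16})
Op 6: UPDATE b=9 (pending; pending now {a=16, b=9})
Op 7: UPDATE a=11 (pending; pending now {a=11, b=9})
Op 8: UPDATE a=22 (pending; pending now {a=22, b=9})
Op 9: UPDATE b=27 (pending; pending now {a=22, b=27})
Op 10: UPDATE b=4 (pending; pending now {a=22, b=4})
Op 11: UPDATE d=15 (pending; pending now {a=22, b=4, d=15})
Op 12: ROLLBACK: discarded pending ['a', 'b', 'd']; in_txn=False
ROLLBACK at op 12 discards: ['a', 'b', 'd']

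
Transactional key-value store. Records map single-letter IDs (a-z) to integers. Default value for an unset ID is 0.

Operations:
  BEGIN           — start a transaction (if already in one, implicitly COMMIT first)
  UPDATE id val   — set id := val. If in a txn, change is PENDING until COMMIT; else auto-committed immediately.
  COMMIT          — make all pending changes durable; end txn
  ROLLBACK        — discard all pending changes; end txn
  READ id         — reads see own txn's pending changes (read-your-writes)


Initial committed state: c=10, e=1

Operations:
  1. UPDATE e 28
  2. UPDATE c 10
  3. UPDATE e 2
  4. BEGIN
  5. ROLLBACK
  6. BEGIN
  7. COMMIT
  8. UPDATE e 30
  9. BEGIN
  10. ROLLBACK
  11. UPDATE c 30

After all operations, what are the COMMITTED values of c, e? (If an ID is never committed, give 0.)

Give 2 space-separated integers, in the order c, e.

Initial committed: {c=10, e=1}
Op 1: UPDATE e=28 (auto-commit; committed e=28)
Op 2: UPDATE c=10 (auto-commit; committed c=10)
Op 3: UPDATE e=2 (auto-commit; committed e=2)
Op 4: BEGIN: in_txn=True, pending={}
Op 5: ROLLBACK: discarded pending []; in_txn=False
Op 6: BEGIN: in_txn=True, pending={}
Op 7: COMMIT: merged [] into committed; committed now {c=10, e=2}
Op 8: UPDATE e=30 (auto-commit; committed e=30)
Op 9: BEGIN: in_txn=True, pending={}
Op 10: ROLLBACK: discarded pending []; in_txn=False
Op 11: UPDATE c=30 (auto-commit; committed c=30)
Final committed: {c=30, e=30}

Answer: 30 30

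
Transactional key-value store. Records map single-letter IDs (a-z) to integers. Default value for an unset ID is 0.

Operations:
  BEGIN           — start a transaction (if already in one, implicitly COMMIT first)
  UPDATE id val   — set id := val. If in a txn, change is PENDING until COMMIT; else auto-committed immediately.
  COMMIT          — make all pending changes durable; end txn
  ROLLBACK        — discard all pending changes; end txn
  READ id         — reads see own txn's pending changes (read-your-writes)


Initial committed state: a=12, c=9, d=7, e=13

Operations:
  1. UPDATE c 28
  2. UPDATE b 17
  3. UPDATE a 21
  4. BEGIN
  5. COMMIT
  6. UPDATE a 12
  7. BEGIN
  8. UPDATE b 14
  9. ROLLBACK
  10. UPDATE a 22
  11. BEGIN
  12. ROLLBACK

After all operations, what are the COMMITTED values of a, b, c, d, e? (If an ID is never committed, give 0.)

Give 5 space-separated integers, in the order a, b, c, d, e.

Answer: 22 17 28 7 13

Derivation:
Initial committed: {a=12, c=9, d=7, e=13}
Op 1: UPDATE c=28 (auto-commit; committed c=28)
Op 2: UPDATE b=17 (auto-commit; committed b=17)
Op 3: UPDATE a=21 (auto-commit; committed a=21)
Op 4: BEGIN: in_txn=True, pending={}
Op 5: COMMIT: merged [] into committed; committed now {a=21, b=17, c=28, d=7, e=13}
Op 6: UPDATE a=12 (auto-commit; committed a=12)
Op 7: BEGIN: in_txn=True, pending={}
Op 8: UPDATE b=14 (pending; pending now {b=14})
Op 9: ROLLBACK: discarded pending ['b']; in_txn=False
Op 10: UPDATE a=22 (auto-commit; committed a=22)
Op 11: BEGIN: in_txn=True, pending={}
Op 12: ROLLBACK: discarded pending []; in_txn=False
Final committed: {a=22, b=17, c=28, d=7, e=13}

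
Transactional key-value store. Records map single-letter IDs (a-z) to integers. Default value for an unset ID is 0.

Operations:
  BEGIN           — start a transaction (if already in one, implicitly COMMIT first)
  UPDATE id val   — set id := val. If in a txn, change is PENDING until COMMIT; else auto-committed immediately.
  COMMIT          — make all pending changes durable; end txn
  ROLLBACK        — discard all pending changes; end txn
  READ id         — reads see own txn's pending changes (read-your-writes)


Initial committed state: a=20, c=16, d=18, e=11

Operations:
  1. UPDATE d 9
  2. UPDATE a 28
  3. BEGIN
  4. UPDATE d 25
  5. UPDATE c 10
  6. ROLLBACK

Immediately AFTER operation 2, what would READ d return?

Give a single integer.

Initial committed: {a=20, c=16, d=18, e=11}
Op 1: UPDATE d=9 (auto-commit; committed d=9)
Op 2: UPDATE a=28 (auto-commit; committed a=28)
After op 2: visible(d) = 9 (pending={}, committed={a=28, c=16, d=9, e=11})

Answer: 9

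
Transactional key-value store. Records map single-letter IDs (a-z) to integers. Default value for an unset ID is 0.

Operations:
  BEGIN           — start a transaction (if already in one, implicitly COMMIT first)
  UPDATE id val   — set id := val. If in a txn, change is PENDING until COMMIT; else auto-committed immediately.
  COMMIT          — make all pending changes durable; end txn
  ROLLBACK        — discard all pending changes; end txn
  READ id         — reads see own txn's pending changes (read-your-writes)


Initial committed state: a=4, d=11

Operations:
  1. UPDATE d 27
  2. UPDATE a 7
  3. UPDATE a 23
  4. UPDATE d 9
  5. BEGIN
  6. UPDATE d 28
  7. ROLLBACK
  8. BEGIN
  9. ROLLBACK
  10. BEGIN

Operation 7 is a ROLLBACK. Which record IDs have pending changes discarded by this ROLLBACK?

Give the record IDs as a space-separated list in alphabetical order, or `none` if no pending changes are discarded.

Initial committed: {a=4, d=11}
Op 1: UPDATE d=27 (auto-commit; committed d=27)
Op 2: UPDATE a=7 (auto-commit; committed a=7)
Op 3: UPDATE a=23 (auto-commit; committed a=23)
Op 4: UPDATE d=9 (auto-commit; committed d=9)
Op 5: BEGIN: in_txn=True, pending={}
Op 6: UPDATE d=28 (pending; pending now {d=28})
Op 7: ROLLBACK: discarded pending ['d']; in_txn=False
Op 8: BEGIN: in_txn=True, pending={}
Op 9: ROLLBACK: discarded pending []; in_txn=False
Op 10: BEGIN: in_txn=True, pending={}
ROLLBACK at op 7 discards: ['d']

Answer: d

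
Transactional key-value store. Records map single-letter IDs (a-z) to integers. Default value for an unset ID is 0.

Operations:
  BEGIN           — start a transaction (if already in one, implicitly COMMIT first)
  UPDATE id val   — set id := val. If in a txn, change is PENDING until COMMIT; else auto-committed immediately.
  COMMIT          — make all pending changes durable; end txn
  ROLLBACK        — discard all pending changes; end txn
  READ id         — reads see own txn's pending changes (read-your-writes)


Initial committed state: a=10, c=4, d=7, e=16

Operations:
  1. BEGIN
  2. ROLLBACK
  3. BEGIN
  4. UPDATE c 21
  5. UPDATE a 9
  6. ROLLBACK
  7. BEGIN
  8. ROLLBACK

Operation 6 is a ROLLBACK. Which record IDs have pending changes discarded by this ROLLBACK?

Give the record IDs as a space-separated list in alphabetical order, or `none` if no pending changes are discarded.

Answer: a c

Derivation:
Initial committed: {a=10, c=4, d=7, e=16}
Op 1: BEGIN: in_txn=True, pending={}
Op 2: ROLLBACK: discarded pending []; in_txn=False
Op 3: BEGIN: in_txn=True, pending={}
Op 4: UPDATE c=21 (pending; pending now {c=21})
Op 5: UPDATE a=9 (pending; pending now {a=9, c=21})
Op 6: ROLLBACK: discarded pending ['a', 'c']; in_txn=False
Op 7: BEGIN: in_txn=True, pending={}
Op 8: ROLLBACK: discarded pending []; in_txn=False
ROLLBACK at op 6 discards: ['a', 'c']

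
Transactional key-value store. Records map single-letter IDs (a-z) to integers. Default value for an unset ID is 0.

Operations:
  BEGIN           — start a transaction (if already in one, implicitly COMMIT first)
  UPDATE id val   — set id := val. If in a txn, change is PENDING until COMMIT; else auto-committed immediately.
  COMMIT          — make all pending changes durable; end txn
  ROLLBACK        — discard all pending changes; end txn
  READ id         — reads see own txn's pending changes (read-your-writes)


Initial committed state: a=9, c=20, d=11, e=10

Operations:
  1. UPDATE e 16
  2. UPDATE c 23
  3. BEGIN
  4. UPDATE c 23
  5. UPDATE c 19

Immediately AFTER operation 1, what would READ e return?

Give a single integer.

Answer: 16

Derivation:
Initial committed: {a=9, c=20, d=11, e=10}
Op 1: UPDATE e=16 (auto-commit; committed e=16)
After op 1: visible(e) = 16 (pending={}, committed={a=9, c=20, d=11, e=16})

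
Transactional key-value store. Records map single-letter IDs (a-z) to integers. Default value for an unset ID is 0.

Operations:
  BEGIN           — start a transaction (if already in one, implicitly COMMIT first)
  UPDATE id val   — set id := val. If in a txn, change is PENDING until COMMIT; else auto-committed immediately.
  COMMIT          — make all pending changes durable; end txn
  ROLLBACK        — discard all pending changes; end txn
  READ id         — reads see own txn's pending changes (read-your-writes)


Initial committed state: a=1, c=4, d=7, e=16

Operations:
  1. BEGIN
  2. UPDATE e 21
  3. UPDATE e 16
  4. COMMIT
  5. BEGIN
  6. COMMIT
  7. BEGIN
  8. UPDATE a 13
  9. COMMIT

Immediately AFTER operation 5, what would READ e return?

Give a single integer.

Initial committed: {a=1, c=4, d=7, e=16}
Op 1: BEGIN: in_txn=True, pending={}
Op 2: UPDATE e=21 (pending; pending now {e=21})
Op 3: UPDATE e=16 (pending; pending now {e=16})
Op 4: COMMIT: merged ['e'] into committed; committed now {a=1, c=4, d=7, e=16}
Op 5: BEGIN: in_txn=True, pending={}
After op 5: visible(e) = 16 (pending={}, committed={a=1, c=4, d=7, e=16})

Answer: 16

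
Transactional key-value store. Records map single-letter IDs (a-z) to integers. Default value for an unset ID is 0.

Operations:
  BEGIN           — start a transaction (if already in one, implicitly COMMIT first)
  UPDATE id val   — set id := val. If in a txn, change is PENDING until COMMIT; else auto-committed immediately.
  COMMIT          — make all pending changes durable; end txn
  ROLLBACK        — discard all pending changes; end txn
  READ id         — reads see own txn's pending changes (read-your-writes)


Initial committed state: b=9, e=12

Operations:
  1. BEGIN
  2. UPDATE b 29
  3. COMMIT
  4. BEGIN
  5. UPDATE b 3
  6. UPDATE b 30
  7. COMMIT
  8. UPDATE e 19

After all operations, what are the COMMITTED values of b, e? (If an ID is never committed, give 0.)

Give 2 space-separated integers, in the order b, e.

Answer: 30 19

Derivation:
Initial committed: {b=9, e=12}
Op 1: BEGIN: in_txn=True, pending={}
Op 2: UPDATE b=29 (pending; pending now {b=29})
Op 3: COMMIT: merged ['b'] into committed; committed now {b=29, e=12}
Op 4: BEGIN: in_txn=True, pending={}
Op 5: UPDATE b=3 (pending; pending now {b=3})
Op 6: UPDATE b=30 (pending; pending now {b=30})
Op 7: COMMIT: merged ['b'] into committed; committed now {b=30, e=12}
Op 8: UPDATE e=19 (auto-commit; committed e=19)
Final committed: {b=30, e=19}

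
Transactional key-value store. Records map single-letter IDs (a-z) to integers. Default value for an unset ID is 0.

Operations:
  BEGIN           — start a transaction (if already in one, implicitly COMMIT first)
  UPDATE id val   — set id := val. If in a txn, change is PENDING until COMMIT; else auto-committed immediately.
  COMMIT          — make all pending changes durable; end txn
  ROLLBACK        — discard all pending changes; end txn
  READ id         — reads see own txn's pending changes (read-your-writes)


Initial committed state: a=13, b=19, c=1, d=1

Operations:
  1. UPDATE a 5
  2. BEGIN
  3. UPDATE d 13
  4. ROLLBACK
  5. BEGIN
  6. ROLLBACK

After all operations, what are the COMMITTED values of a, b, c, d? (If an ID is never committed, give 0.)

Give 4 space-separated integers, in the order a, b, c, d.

Answer: 5 19 1 1

Derivation:
Initial committed: {a=13, b=19, c=1, d=1}
Op 1: UPDATE a=5 (auto-commit; committed a=5)
Op 2: BEGIN: in_txn=True, pending={}
Op 3: UPDATE d=13 (pending; pending now {d=13})
Op 4: ROLLBACK: discarded pending ['d']; in_txn=False
Op 5: BEGIN: in_txn=True, pending={}
Op 6: ROLLBACK: discarded pending []; in_txn=False
Final committed: {a=5, b=19, c=1, d=1}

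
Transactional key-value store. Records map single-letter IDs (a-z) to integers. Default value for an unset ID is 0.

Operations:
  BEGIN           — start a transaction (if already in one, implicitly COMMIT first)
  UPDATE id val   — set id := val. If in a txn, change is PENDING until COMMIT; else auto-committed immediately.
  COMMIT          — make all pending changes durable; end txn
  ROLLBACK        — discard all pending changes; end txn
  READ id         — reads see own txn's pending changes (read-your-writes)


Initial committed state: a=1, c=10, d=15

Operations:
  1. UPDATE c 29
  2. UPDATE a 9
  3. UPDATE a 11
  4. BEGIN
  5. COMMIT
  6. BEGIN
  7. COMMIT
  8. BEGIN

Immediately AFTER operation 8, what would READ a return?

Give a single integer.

Initial committed: {a=1, c=10, d=15}
Op 1: UPDATE c=29 (auto-commit; committed c=29)
Op 2: UPDATE a=9 (auto-commit; committed a=9)
Op 3: UPDATE a=11 (auto-commit; committed a=11)
Op 4: BEGIN: in_txn=True, pending={}
Op 5: COMMIT: merged [] into committed; committed now {a=11, c=29, d=15}
Op 6: BEGIN: in_txn=True, pending={}
Op 7: COMMIT: merged [] into committed; committed now {a=11, c=29, d=15}
Op 8: BEGIN: in_txn=True, pending={}
After op 8: visible(a) = 11 (pending={}, committed={a=11, c=29, d=15})

Answer: 11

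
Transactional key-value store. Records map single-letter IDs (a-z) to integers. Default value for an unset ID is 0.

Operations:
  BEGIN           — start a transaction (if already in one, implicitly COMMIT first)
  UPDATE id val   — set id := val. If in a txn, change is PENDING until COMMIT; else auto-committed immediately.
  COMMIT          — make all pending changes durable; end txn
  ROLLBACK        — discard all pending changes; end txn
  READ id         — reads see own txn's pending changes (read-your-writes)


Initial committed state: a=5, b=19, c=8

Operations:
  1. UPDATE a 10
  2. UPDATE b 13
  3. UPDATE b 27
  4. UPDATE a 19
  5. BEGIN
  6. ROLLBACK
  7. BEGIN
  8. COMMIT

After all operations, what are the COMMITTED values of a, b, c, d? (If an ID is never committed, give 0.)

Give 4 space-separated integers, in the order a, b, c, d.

Initial committed: {a=5, b=19, c=8}
Op 1: UPDATE a=10 (auto-commit; committed a=10)
Op 2: UPDATE b=13 (auto-commit; committed b=13)
Op 3: UPDATE b=27 (auto-commit; committed b=27)
Op 4: UPDATE a=19 (auto-commit; committed a=19)
Op 5: BEGIN: in_txn=True, pending={}
Op 6: ROLLBACK: discarded pending []; in_txn=False
Op 7: BEGIN: in_txn=True, pending={}
Op 8: COMMIT: merged [] into committed; committed now {a=19, b=27, c=8}
Final committed: {a=19, b=27, c=8}

Answer: 19 27 8 0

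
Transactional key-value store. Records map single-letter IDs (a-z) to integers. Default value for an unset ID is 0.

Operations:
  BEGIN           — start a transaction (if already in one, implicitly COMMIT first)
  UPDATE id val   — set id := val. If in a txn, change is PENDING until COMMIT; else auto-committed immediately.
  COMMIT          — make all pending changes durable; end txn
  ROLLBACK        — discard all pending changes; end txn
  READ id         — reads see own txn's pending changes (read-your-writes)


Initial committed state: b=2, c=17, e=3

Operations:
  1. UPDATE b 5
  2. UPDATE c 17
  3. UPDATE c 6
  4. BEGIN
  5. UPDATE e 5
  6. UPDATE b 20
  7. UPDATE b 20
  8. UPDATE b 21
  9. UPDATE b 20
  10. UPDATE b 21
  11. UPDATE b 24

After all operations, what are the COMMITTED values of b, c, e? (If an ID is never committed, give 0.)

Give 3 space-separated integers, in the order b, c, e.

Initial committed: {b=2, c=17, e=3}
Op 1: UPDATE b=5 (auto-commit; committed b=5)
Op 2: UPDATE c=17 (auto-commit; committed c=17)
Op 3: UPDATE c=6 (auto-commit; committed c=6)
Op 4: BEGIN: in_txn=True, pending={}
Op 5: UPDATE e=5 (pending; pending now {e=5})
Op 6: UPDATE b=20 (pending; pending now {b=20, e=5})
Op 7: UPDATE b=20 (pending; pending now {b=20, e=5})
Op 8: UPDATE b=21 (pending; pending now {b=21, e=5})
Op 9: UPDATE b=20 (pending; pending now {b=20, e=5})
Op 10: UPDATE b=21 (pending; pending now {b=21, e=5})
Op 11: UPDATE b=24 (pending; pending now {b=24, e=5})
Final committed: {b=5, c=6, e=3}

Answer: 5 6 3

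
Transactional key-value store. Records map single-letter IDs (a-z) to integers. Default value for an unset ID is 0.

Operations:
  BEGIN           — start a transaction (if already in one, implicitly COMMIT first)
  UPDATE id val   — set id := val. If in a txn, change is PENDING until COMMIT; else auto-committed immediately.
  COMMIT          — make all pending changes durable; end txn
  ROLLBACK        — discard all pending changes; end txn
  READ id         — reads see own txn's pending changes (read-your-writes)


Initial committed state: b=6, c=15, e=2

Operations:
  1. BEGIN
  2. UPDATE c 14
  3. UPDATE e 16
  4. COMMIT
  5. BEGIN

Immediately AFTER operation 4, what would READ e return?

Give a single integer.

Answer: 16

Derivation:
Initial committed: {b=6, c=15, e=2}
Op 1: BEGIN: in_txn=True, pending={}
Op 2: UPDATE c=14 (pending; pending now {c=14})
Op 3: UPDATE e=16 (pending; pending now {c=14, e=16})
Op 4: COMMIT: merged ['c', 'e'] into committed; committed now {b=6, c=14, e=16}
After op 4: visible(e) = 16 (pending={}, committed={b=6, c=14, e=16})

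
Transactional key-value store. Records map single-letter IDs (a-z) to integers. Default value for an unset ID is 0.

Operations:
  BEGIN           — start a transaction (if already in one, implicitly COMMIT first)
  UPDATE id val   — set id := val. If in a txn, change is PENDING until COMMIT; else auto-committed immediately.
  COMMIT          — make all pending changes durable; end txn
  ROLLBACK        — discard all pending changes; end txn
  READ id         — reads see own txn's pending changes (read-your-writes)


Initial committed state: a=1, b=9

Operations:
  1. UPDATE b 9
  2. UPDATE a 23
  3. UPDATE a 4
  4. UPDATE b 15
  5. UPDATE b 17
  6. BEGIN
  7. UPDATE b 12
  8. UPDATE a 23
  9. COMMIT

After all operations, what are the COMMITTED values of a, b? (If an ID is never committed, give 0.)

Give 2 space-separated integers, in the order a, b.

Answer: 23 12

Derivation:
Initial committed: {a=1, b=9}
Op 1: UPDATE b=9 (auto-commit; committed b=9)
Op 2: UPDATE a=23 (auto-commit; committed a=23)
Op 3: UPDATE a=4 (auto-commit; committed a=4)
Op 4: UPDATE b=15 (auto-commit; committed b=15)
Op 5: UPDATE b=17 (auto-commit; committed b=17)
Op 6: BEGIN: in_txn=True, pending={}
Op 7: UPDATE b=12 (pending; pending now {b=12})
Op 8: UPDATE a=23 (pending; pending now {a=23, b=12})
Op 9: COMMIT: merged ['a', 'b'] into committed; committed now {a=23, b=12}
Final committed: {a=23, b=12}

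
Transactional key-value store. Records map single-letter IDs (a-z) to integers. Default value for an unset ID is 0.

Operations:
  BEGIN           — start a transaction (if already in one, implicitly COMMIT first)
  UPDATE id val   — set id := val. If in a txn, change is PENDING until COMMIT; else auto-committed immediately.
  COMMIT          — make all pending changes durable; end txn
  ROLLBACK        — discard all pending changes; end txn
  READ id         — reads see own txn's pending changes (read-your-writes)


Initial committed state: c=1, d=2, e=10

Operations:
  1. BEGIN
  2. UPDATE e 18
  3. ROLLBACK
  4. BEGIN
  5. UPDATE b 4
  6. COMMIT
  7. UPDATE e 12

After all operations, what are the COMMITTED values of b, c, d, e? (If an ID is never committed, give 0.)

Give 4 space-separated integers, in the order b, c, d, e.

Initial committed: {c=1, d=2, e=10}
Op 1: BEGIN: in_txn=True, pending={}
Op 2: UPDATE e=18 (pending; pending now {e=18})
Op 3: ROLLBACK: discarded pending ['e']; in_txn=False
Op 4: BEGIN: in_txn=True, pending={}
Op 5: UPDATE b=4 (pending; pending now {b=4})
Op 6: COMMIT: merged ['b'] into committed; committed now {b=4, c=1, d=2, e=10}
Op 7: UPDATE e=12 (auto-commit; committed e=12)
Final committed: {b=4, c=1, d=2, e=12}

Answer: 4 1 2 12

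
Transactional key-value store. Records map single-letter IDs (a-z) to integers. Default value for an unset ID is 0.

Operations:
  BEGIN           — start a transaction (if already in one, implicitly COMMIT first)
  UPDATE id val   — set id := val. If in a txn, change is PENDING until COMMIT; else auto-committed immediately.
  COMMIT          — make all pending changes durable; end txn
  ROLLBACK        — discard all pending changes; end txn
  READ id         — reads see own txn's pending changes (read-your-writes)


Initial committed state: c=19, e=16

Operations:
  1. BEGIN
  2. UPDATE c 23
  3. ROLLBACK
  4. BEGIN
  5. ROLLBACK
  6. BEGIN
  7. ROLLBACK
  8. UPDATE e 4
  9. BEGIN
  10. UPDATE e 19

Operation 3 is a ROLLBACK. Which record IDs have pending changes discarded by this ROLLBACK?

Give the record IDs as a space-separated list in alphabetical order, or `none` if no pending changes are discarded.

Answer: c

Derivation:
Initial committed: {c=19, e=16}
Op 1: BEGIN: in_txn=True, pending={}
Op 2: UPDATE c=23 (pending; pending now {c=23})
Op 3: ROLLBACK: discarded pending ['c']; in_txn=False
Op 4: BEGIN: in_txn=True, pending={}
Op 5: ROLLBACK: discarded pending []; in_txn=False
Op 6: BEGIN: in_txn=True, pending={}
Op 7: ROLLBACK: discarded pending []; in_txn=False
Op 8: UPDATE e=4 (auto-commit; committed e=4)
Op 9: BEGIN: in_txn=True, pending={}
Op 10: UPDATE e=19 (pending; pending now {e=19})
ROLLBACK at op 3 discards: ['c']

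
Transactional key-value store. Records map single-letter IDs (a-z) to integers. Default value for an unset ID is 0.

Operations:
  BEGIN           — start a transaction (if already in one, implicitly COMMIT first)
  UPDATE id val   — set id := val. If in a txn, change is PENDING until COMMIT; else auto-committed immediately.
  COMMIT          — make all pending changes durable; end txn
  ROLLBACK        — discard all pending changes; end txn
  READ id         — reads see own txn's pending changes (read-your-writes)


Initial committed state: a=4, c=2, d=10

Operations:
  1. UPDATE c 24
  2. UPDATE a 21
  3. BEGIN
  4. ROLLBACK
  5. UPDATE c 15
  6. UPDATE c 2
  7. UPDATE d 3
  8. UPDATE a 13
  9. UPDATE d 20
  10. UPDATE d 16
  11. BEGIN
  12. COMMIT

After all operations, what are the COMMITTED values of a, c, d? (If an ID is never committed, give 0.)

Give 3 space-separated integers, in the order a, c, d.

Initial committed: {a=4, c=2, d=10}
Op 1: UPDATE c=24 (auto-commit; committed c=24)
Op 2: UPDATE a=21 (auto-commit; committed a=21)
Op 3: BEGIN: in_txn=True, pending={}
Op 4: ROLLBACK: discarded pending []; in_txn=False
Op 5: UPDATE c=15 (auto-commit; committed c=15)
Op 6: UPDATE c=2 (auto-commit; committed c=2)
Op 7: UPDATE d=3 (auto-commit; committed d=3)
Op 8: UPDATE a=13 (auto-commit; committed a=13)
Op 9: UPDATE d=20 (auto-commit; committed d=20)
Op 10: UPDATE d=16 (auto-commit; committed d=16)
Op 11: BEGIN: in_txn=True, pending={}
Op 12: COMMIT: merged [] into committed; committed now {a=13, c=2, d=16}
Final committed: {a=13, c=2, d=16}

Answer: 13 2 16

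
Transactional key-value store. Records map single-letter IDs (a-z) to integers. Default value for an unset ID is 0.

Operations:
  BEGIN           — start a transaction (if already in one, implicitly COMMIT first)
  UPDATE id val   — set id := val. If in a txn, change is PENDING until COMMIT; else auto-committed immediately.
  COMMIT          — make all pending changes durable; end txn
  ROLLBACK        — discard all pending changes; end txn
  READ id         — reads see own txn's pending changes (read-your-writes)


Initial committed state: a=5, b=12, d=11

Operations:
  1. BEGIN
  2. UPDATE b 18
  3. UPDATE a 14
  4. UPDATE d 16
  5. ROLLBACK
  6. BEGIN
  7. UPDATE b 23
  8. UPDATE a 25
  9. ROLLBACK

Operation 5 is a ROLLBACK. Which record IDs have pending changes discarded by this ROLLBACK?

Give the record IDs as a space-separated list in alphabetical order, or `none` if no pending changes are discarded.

Initial committed: {a=5, b=12, d=11}
Op 1: BEGIN: in_txn=True, pending={}
Op 2: UPDATE b=18 (pending; pending now {b=18})
Op 3: UPDATE a=14 (pending; pending now {a=14, b=18})
Op 4: UPDATE d=16 (pending; pending now {a=14, b=18, d=16})
Op 5: ROLLBACK: discarded pending ['a', 'b', 'd']; in_txn=False
Op 6: BEGIN: in_txn=True, pending={}
Op 7: UPDATE b=23 (pending; pending now {b=23})
Op 8: UPDATE a=25 (pending; pending now {a=25, b=23})
Op 9: ROLLBACK: discarded pending ['a', 'b']; in_txn=False
ROLLBACK at op 5 discards: ['a', 'b', 'd']

Answer: a b d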